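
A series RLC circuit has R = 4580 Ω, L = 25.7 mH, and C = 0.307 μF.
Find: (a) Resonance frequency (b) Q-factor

Step 1 — Resonance condition Im(Z)=0 gives ω₀ = 1/√(LC).
Step 2 — ω₀ = 1/√(0.0257·3.07e-07) = 1.126e+04 rad/s.
Step 3 — f₀ = ω₀/(2π) = 1792 Hz.
Step 4 — Series Q: Q = ω₀L/R = 1.126e+04·0.0257/4580 = 0.06317.

(a) f₀ = 1792 Hz  (b) Q = 0.06317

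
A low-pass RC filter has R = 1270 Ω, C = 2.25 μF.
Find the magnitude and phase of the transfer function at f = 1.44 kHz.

Step 1 — Angular frequency: ω = 2π·1440 = 9048 rad/s.
Step 2 — Transfer function: H(jω) = 1/(1 + jωRC).
Step 3 — Denominator: 1 + jωRC = 1 + j·9048·1270·2.25e-06 = 1 + j25.85.
Step 4 — H = 0.001494 - j0.03862.
Step 5 — Magnitude: |H| = 0.03865 (-28.3 dB); phase: φ = -87.8°.

|H| = 0.03865 (-28.3 dB), φ = -87.8°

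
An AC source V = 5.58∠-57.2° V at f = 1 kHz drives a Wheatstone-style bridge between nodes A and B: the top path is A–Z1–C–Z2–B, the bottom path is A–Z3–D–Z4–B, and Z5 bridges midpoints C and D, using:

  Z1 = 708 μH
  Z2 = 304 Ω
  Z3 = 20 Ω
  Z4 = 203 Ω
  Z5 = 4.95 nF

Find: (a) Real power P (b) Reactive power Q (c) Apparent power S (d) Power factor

Step 1 — Angular frequency: ω = 2π·f = 2π·1000 = 6283 rad/s.
Step 2 — Component impedances:
  Z1: Z = jωL = j·6283·0.000708 = 0 + j4.448 Ω
  Z2: Z = R = 304 Ω
  Z3: Z = R = 20 Ω
  Z4: Z = R = 203 Ω
  Z5: Z = 1/(jωC) = -j/(ω·C) = 0 - j3.215e+04 Ω
Step 3 — Bridge requires nodal analysis (the Z5 bridge couples midpoints C and D, so the two paths cannot be reduced to a simple series/parallel combination). Setting node B to ground and injecting 1 A at node A, the 3-node admittance system at A, C, D solves to V_A = Z_AB = 128.6 + j0.7924 Ω = 128.6∠0.4° Ω.
Step 4 — Source phasor: V = 5.58∠-57.2° V = 3.023 - j4.69 V.
Step 5 — Current: I = V / Z = 0.02327 - j0.0366 A = 0.04338∠-57.6° A.
Step 6 — Complex power: S = V·I* = 0.242 + j0.001491 VA.
Step 7 — Real power: P = Re(S) = 0.242 W.
Step 8 — Reactive power: Q = Im(S) = 0.001491 VAR.
Step 9 — Apparent power: |S| = 0.242 VA.
Step 10 — Power factor: PF = P/|S| = 1 (lagging).

(a) P = 0.242 W  (b) Q = 0.001491 VAR  (c) S = 0.242 VA  (d) PF = 1 (lagging)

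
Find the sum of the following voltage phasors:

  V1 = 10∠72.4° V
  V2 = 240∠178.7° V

Step 1 — Convert each phasor to rectangular form:
  V1 = 10·(cos(72.4°) + j·sin(72.4°)) = 3.024 + j9.532 V
  V2 = 240·(cos(178.7°) + j·sin(178.7°)) = -239.9 + j5.445 V
Step 2 — Sum components: V_total = -236.9 + j14.98 V.
Step 3 — Convert to polar: |V_total| = 237.4 V, ∠V_total = 176.4°.

V_total = 237.4∠176.4° V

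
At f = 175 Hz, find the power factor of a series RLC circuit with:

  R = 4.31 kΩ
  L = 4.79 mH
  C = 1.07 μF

Step 1 — Angular frequency: ω = 2π·f = 2π·175 = 1100 rad/s.
Step 2 — Component impedances:
  R: Z = R = 4310 Ω
  L: Z = jωL = j·1100·0.00479 = 0 + j5.267 Ω
  C: Z = 1/(jωC) = -j/(ω·C) = 0 - j850 Ω
Step 3 — Series combination: Z_total = R + L + C = 4310 - j844.7 Ω = 4392∠-11.1° Ω.
Step 4 — Power factor: PF = cos(φ) = Re(Z)/|Z| = 4310/4392 = 0.9813.
Step 5 — Type: Im(Z) = -844.7 ⇒ leading (phase φ = -11.1°).

PF = 0.9813 (leading, φ = -11.1°)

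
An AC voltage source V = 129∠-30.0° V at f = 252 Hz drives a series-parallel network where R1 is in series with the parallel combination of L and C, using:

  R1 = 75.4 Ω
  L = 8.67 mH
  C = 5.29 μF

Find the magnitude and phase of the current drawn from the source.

Step 1 — Angular frequency: ω = 2π·f = 2π·252 = 1583 rad/s.
Step 2 — Component impedances:
  R1: Z = R = 75.4 Ω
  L: Z = jωL = j·1583·0.00867 = 0 + j13.73 Ω
  C: Z = 1/(jωC) = -j/(ω·C) = 0 - j119.4 Ω
Step 3 — Parallel branch: L || C = 1/(1/L + 1/C) = 0 + j15.51 Ω.
Step 4 — Series with R1: Z_total = R1 + (L || C) = 75.4 + j15.51 Ω = 76.98∠11.6° Ω.
Step 5 — Source phasor: V = 129∠-30.0° V = 111.7 - j64.5 V.
Step 6 — Ohm's law: I = V / Z_total = (111.7 - j64.5) / (75.4 + j15.51) = 1.253 - j1.113 A.
Step 7 — Convert to polar: |I| = 1.676 A, ∠I = -41.6°.

I = 1.676∠-41.6° A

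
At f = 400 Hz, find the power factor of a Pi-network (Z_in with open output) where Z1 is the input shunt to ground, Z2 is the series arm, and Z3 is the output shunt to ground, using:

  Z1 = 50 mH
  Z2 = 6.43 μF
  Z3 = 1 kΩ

Step 1 — Angular frequency: ω = 2π·f = 2π·400 = 2513 rad/s.
Step 2 — Component impedances:
  Z1: Z = jωL = j·2513·0.05 = 0 + j125.7 Ω
  Z2: Z = 1/(jωC) = -j/(ω·C) = 0 - j61.88 Ω
  Z3: Z = R = 1000 Ω
Step 3 — With open output, the series arm Z2 and the output shunt Z3 appear in series to ground: Z2 + Z3 = 1000 - j61.88 Ω.
Step 4 — Parallel with input shunt Z1: Z_in = Z1 || (Z2 + Z3) = 15.73 + j124.7 Ω = 125.6∠82.8° Ω.
Step 5 — Power factor: PF = cos(φ) = Re(Z)/|Z| = 15.73/125.6 = 0.1252.
Step 6 — Type: Im(Z) = 124.7 ⇒ lagging (phase φ = 82.8°).

PF = 0.1252 (lagging, φ = 82.8°)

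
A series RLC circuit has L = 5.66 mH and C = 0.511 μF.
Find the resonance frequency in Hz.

Step 1 — Resonance condition Im(Z)=0 gives ω₀ = 1/√(LC).
Step 2 — ω₀ = 1/√(0.00566·5.11e-07) = 1.859e+04 rad/s.
Step 3 — f₀ = ω₀/(2π) = 2959 Hz.

f₀ = 2959 Hz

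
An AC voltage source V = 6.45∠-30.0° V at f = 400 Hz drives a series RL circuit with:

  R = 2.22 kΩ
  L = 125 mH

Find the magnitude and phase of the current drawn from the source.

Step 1 — Angular frequency: ω = 2π·f = 2π·400 = 2513 rad/s.
Step 2 — Component impedances:
  R: Z = R = 2220 Ω
  L: Z = jωL = j·2513·0.125 = 0 + j314.2 Ω
Step 3 — Series combination: Z_total = R + L = 2220 + j314.2 Ω = 2242∠8.1° Ω.
Step 4 — Source phasor: V = 6.45∠-30.0° V = 5.586 - j3.225 V.
Step 5 — Ohm's law: I = V / Z_total = (5.586 - j3.225) / (2220 + j314.2) = 0.002265 - j0.001773 A.
Step 6 — Convert to polar: |I| = 0.002877 A, ∠I = -38.1°.

I = 0.002877∠-38.1° A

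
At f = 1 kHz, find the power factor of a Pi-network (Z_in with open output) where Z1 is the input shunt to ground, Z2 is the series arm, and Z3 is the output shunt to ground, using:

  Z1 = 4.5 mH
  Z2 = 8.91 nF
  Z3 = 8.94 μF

Step 1 — Angular frequency: ω = 2π·f = 2π·1000 = 6283 rad/s.
Step 2 — Component impedances:
  Z1: Z = jωL = j·6283·0.0045 = 0 + j28.27 Ω
  Z2: Z = 1/(jωC) = -j/(ω·C) = 0 - j1.786e+04 Ω
  Z3: Z = 1/(jωC) = -j/(ω·C) = 0 - j17.8 Ω
Step 3 — With open output, the series arm Z2 and the output shunt Z3 appear in series to ground: Z2 + Z3 = 0 - j1.788e+04 Ω.
Step 4 — Parallel with input shunt Z1: Z_in = Z1 || (Z2 + Z3) = 0 + j28.32 Ω = 28.32∠90.0° Ω.
Step 5 — Power factor: PF = cos(φ) = Re(Z)/|Z| = -0/28.32 = -0.
Step 6 — Type: Im(Z) = 28.32 ⇒ lagging (phase φ = 90.0°).

PF = -0 (lagging, φ = 90.0°)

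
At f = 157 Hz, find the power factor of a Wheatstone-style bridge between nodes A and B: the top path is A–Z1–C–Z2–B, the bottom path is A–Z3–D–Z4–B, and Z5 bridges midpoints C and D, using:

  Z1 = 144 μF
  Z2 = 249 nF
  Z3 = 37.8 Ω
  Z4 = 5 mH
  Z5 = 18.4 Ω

Step 1 — Angular frequency: ω = 2π·f = 2π·157 = 986.5 rad/s.
Step 2 — Component impedances:
  Z1: Z = 1/(jωC) = -j/(ω·C) = 0 - j7.04 Ω
  Z2: Z = 1/(jωC) = -j/(ω·C) = 0 - j4071 Ω
  Z3: Z = R = 37.8 Ω
  Z4: Z = jωL = j·986.5·0.005 = 0 + j4.932 Ω
  Z5: Z = R = 18.4 Ω
Step 3 — Bridge requires nodal analysis (the Z5 bridge couples midpoints C and D, so the two paths cannot be reduced to a simple series/parallel combination). Setting node B to ground and injecting 1 A at node A, the 3-node admittance system at A, C, D solves to V_A = Z_AB = 12.81 + j1.77 Ω = 12.93∠7.9° Ω.
Step 4 — Power factor: PF = cos(φ) = Re(Z)/|Z| = 12.807/12.929 = 0.9906.
Step 5 — Type: Im(Z) = 1.77 ⇒ lagging (phase φ = 7.9°).

PF = 0.9906 (lagging, φ = 7.9°)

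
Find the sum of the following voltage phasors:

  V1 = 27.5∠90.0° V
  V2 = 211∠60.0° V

Step 1 — Convert each phasor to rectangular form:
  V1 = 27.5·(cos(90.0°) + j·sin(90.0°)) = 0 + j27.5 V
  V2 = 211·(cos(60.0°) + j·sin(60.0°)) = 105.5 + j182.7 V
Step 2 — Sum components: V_total = 105.5 + j210.2 V.
Step 3 — Convert to polar: |V_total| = 235.2 V, ∠V_total = 63.4°.

V_total = 235.2∠63.4° V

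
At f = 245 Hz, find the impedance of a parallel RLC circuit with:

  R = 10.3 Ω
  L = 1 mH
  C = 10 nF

Step 1 — Angular frequency: ω = 2π·f = 2π·245 = 1539 rad/s.
Step 2 — Component impedances:
  R: Z = R = 10.3 Ω
  L: Z = jωL = j·1539·0.001 = 0 + j1.539 Ω
  C: Z = 1/(jωC) = -j/(ω·C) = 0 - j6.496e+04 Ω
Step 3 — Parallel combination: 1/Z_total = 1/R + 1/L + 1/C; Z_total = 0.2251 + j1.506 Ω = 1.523∠81.5° Ω.

Z = 0.2251 + j1.506 Ω = 1.523∠81.5° Ω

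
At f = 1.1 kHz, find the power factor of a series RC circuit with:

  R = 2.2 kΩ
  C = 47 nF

Step 1 — Angular frequency: ω = 2π·f = 2π·1100 = 6912 rad/s.
Step 2 — Component impedances:
  R: Z = R = 2200 Ω
  C: Z = 1/(jωC) = -j/(ω·C) = 0 - j3078 Ω
Step 3 — Series combination: Z_total = R + C = 2200 - j3078 Ω = 3784∠-54.4° Ω.
Step 4 — Power factor: PF = cos(φ) = Re(Z)/|Z| = 2200/3784 = 0.5814.
Step 5 — Type: Im(Z) = -3078 ⇒ leading (phase φ = -54.4°).

PF = 0.5814 (leading, φ = -54.4°)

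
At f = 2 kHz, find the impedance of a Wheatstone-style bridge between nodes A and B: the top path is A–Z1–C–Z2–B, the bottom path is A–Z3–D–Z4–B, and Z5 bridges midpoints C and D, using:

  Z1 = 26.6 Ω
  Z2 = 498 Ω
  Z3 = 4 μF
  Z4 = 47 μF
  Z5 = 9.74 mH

Step 1 — Angular frequency: ω = 2π·f = 2π·2000 = 1.257e+04 rad/s.
Step 2 — Component impedances:
  Z1: Z = R = 26.6 Ω
  Z2: Z = R = 498 Ω
  Z3: Z = 1/(jωC) = -j/(ω·C) = 0 - j19.89 Ω
  Z4: Z = 1/(jωC) = -j/(ω·C) = 0 - j1.693 Ω
  Z5: Z = jωL = j·1.257e+04·0.00974 = 0 + j122.4 Ω
Step 3 — Bridge requires nodal analysis (the Z5 bridge couples midpoints C and D, so the two paths cannot be reduced to a simple series/parallel combination). Setting node B to ground and injecting 1 A at node A, the 3-node admittance system at A, C, D solves to V_A = Z_AB = 1.935 - j24.66 Ω = 24.73∠-85.5° Ω.

Z = 1.935 - j24.66 Ω = 24.73∠-85.5° Ω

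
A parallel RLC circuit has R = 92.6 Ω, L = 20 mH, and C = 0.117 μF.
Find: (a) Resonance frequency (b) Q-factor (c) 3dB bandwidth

Step 1 — Resonance: ω₀ = 1/√(LC) = 1/√(0.02·1.17e-07) = 2.067e+04 rad/s.
Step 2 — f₀ = ω₀/(2π) = 3290 Hz.
Step 3 — Parallel Q: Q = R/(ω₀L) = 92.6/(2.067e+04·0.02) = 0.224.
Step 4 — Bandwidth: Δω = ω₀/Q = 9.23e+04 rad/s; BW = Δω/(2π) = 1.469e+04 Hz.

(a) f₀ = 3290 Hz  (b) Q = 0.224  (c) BW = 1.469e+04 Hz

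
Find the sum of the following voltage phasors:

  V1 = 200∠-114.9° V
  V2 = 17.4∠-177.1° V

Step 1 — Convert each phasor to rectangular form:
  V1 = 200·(cos(-114.9°) + j·sin(-114.9°)) = -84.21 - j181.4 V
  V2 = 17.4·(cos(-177.1°) + j·sin(-177.1°)) = -17.38 - j0.8803 V
Step 2 — Sum components: V_total = -101.6 - j182.3 V.
Step 3 — Convert to polar: |V_total| = 208.7 V, ∠V_total = -119.1°.

V_total = 208.7∠-119.1° V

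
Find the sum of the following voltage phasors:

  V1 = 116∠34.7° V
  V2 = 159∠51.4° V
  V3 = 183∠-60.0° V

Step 1 — Convert each phasor to rectangular form:
  V1 = 116·(cos(34.7°) + j·sin(34.7°)) = 95.37 + j66.04 V
  V2 = 159·(cos(51.4°) + j·sin(51.4°)) = 99.2 + j124.3 V
  V3 = 183·(cos(-60.0°) + j·sin(-60.0°)) = 91.5 - j158.5 V
Step 2 — Sum components: V_total = 286.1 + j31.82 V.
Step 3 — Convert to polar: |V_total| = 287.8 V, ∠V_total = 6.3°.

V_total = 287.8∠6.3° V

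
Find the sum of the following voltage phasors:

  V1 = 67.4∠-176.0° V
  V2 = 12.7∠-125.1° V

Step 1 — Convert each phasor to rectangular form:
  V1 = 67.4·(cos(-176.0°) + j·sin(-176.0°)) = -67.24 - j4.702 V
  V2 = 12.7·(cos(-125.1°) + j·sin(-125.1°)) = -7.303 - j10.39 V
Step 2 — Sum components: V_total = -74.54 - j15.09 V.
Step 3 — Convert to polar: |V_total| = 76.05 V, ∠V_total = -168.6°.

V_total = 76.05∠-168.6° V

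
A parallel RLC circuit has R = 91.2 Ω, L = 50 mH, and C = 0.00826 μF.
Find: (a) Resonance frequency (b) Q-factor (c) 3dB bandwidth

Step 1 — Resonance: ω₀ = 1/√(LC) = 1/√(0.05·8.26e-09) = 4.921e+04 rad/s.
Step 2 — f₀ = ω₀/(2π) = 7832 Hz.
Step 3 — Parallel Q: Q = R/(ω₀L) = 91.2/(4.921e+04·0.05) = 0.03707.
Step 4 — Bandwidth: Δω = ω₀/Q = 1.327e+06 rad/s; BW = Δω/(2π) = 2.113e+05 Hz.

(a) f₀ = 7832 Hz  (b) Q = 0.03707  (c) BW = 2.113e+05 Hz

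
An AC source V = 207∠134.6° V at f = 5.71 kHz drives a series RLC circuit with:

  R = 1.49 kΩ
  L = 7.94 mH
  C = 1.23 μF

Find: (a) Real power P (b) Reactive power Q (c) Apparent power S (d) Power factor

Step 1 — Angular frequency: ω = 2π·f = 2π·5710 = 3.588e+04 rad/s.
Step 2 — Component impedances:
  R: Z = R = 1490 Ω
  L: Z = jωL = j·3.588e+04·0.00794 = 0 + j284.9 Ω
  C: Z = 1/(jωC) = -j/(ω·C) = 0 - j22.66 Ω
Step 3 — Series combination: Z_total = R + L + C = 1490 + j262.2 Ω = 1513∠10.0° Ω.
Step 4 — Source phasor: V = 207∠134.6° V = -145.3 + j147.4 V.
Step 5 — Current: I = V / Z = -0.07773 + j0.1126 A = 0.1368∠124.6° A.
Step 6 — Complex power: S = V·I* = 27.89 + j4.909 VA.
Step 7 — Real power: P = Re(S) = 27.89 W.
Step 8 — Reactive power: Q = Im(S) = 4.909 VAR.
Step 9 — Apparent power: |S| = 28.32 VA.
Step 10 — Power factor: PF = P/|S| = 0.9849 (lagging).

(a) P = 27.89 W  (b) Q = 4.909 VAR  (c) S = 28.32 VA  (d) PF = 0.9849 (lagging)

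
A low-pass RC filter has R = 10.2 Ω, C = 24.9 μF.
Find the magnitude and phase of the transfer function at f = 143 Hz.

Step 1 — Angular frequency: ω = 2π·143 = 898.5 rad/s.
Step 2 — Transfer function: H(jω) = 1/(1 + jωRC).
Step 3 — Denominator: 1 + jωRC = 1 + j·898.5·10.2·2.49e-05 = 1 + j0.2282.
Step 4 — H = 0.9505 - j0.2169.
Step 5 — Magnitude: |H| = 0.9749 (-0.2 dB); phase: φ = -12.9°.

|H| = 0.9749 (-0.2 dB), φ = -12.9°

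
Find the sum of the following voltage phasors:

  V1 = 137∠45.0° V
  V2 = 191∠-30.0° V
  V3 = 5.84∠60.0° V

Step 1 — Convert each phasor to rectangular form:
  V1 = 137·(cos(45.0°) + j·sin(45.0°)) = 96.87 + j96.87 V
  V2 = 191·(cos(-30.0°) + j·sin(-30.0°)) = 165.4 - j95.5 V
  V3 = 5.84·(cos(60.0°) + j·sin(60.0°)) = 2.92 + j5.058 V
Step 2 — Sum components: V_total = 265.2 + j6.431 V.
Step 3 — Convert to polar: |V_total| = 265.3 V, ∠V_total = 1.4°.

V_total = 265.3∠1.4° V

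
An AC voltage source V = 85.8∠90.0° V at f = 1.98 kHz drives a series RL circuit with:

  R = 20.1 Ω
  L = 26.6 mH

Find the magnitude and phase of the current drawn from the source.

Step 1 — Angular frequency: ω = 2π·f = 2π·1980 = 1.244e+04 rad/s.
Step 2 — Component impedances:
  R: Z = R = 20.1 Ω
  L: Z = jωL = j·1.244e+04·0.0266 = 0 + j330.9 Ω
Step 3 — Series combination: Z_total = R + L = 20.1 + j330.9 Ω = 331.5∠86.5° Ω.
Step 4 — Source phasor: V = 85.8∠90.0° V = 0 + j85.8 V.
Step 5 — Ohm's law: I = V / Z_total = (0 + j85.8) / (20.1 + j330.9) = 0.2583 + j0.01569 A.
Step 6 — Convert to polar: |I| = 0.2588 A, ∠I = 3.5°.

I = 0.2588∠3.5° A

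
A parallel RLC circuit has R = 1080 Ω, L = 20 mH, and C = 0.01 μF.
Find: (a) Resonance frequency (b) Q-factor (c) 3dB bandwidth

Step 1 — Resonance: ω₀ = 1/√(LC) = 1/√(0.02·1e-08) = 7.071e+04 rad/s.
Step 2 — f₀ = ω₀/(2π) = 1.125e+04 Hz.
Step 3 — Parallel Q: Q = R/(ω₀L) = 1080/(7.071e+04·0.02) = 0.7637.
Step 4 — Bandwidth: Δω = ω₀/Q = 9.259e+04 rad/s; BW = Δω/(2π) = 1.474e+04 Hz.

(a) f₀ = 1.125e+04 Hz  (b) Q = 0.7637  (c) BW = 1.474e+04 Hz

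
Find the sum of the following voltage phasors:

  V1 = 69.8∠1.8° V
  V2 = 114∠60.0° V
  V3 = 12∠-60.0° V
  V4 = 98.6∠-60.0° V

Step 1 — Convert each phasor to rectangular form:
  V1 = 69.8·(cos(1.8°) + j·sin(1.8°)) = 69.77 + j2.192 V
  V2 = 114·(cos(60.0°) + j·sin(60.0°)) = 57 + j98.73 V
  V3 = 12·(cos(-60.0°) + j·sin(-60.0°)) = 6 - j10.39 V
  V4 = 98.6·(cos(-60.0°) + j·sin(-60.0°)) = 49.3 - j85.39 V
Step 2 — Sum components: V_total = 182.1 + j5.137 V.
Step 3 — Convert to polar: |V_total| = 182.1 V, ∠V_total = 1.6°.

V_total = 182.1∠1.6° V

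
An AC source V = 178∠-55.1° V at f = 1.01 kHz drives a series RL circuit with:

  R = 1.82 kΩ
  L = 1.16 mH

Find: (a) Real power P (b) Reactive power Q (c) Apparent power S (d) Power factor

Step 1 — Angular frequency: ω = 2π·f = 2π·1010 = 6346 rad/s.
Step 2 — Component impedances:
  R: Z = R = 1820 Ω
  L: Z = jωL = j·6346·0.00116 = 0 + j7.361 Ω
Step 3 — Series combination: Z_total = R + L = 1820 + j7.361 Ω = 1820∠0.2° Ω.
Step 4 — Source phasor: V = 178∠-55.1° V = 101.8 - j146 V.
Step 5 — Current: I = V / Z = 0.05563 - j0.08044 A = 0.0978∠-55.3° A.
Step 6 — Complex power: S = V·I* = 17.41 + j0.07041 VA.
Step 7 — Real power: P = Re(S) = 17.41 W.
Step 8 — Reactive power: Q = Im(S) = 0.07041 VAR.
Step 9 — Apparent power: |S| = 17.41 VA.
Step 10 — Power factor: PF = P/|S| = 1 (lagging).

(a) P = 17.41 W  (b) Q = 0.07041 VAR  (c) S = 17.41 VA  (d) PF = 1 (lagging)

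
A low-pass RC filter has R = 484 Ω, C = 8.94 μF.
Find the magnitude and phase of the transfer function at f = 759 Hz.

Step 1 — Angular frequency: ω = 2π·759 = 4769 rad/s.
Step 2 — Transfer function: H(jω) = 1/(1 + jωRC).
Step 3 — Denominator: 1 + jωRC = 1 + j·4769·484·8.94e-06 = 1 + j20.64.
Step 4 — H = 0.002343 - j0.04835.
Step 5 — Magnitude: |H| = 0.0484 (-26.3 dB); phase: φ = -87.2°.

|H| = 0.0484 (-26.3 dB), φ = -87.2°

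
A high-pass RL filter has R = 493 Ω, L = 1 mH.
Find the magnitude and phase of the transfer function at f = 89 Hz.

Step 1 — Angular frequency: ω = 2π·89 = 559.2 rad/s.
Step 2 — Transfer function: H(jω) = jωL/(R + jωL).
Step 3 — Numerator jωL = j·0.5592; denominator R + jωL = 493 + j0.5592.
Step 4 — H = 1.287e-06 + j0.001134.
Step 5 — Magnitude: |H| = 0.001134 (-58.9 dB); phase: φ = 89.9°.

|H| = 0.001134 (-58.9 dB), φ = 89.9°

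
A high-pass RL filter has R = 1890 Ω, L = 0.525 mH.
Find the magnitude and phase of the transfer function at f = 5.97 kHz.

Step 1 — Angular frequency: ω = 2π·5970 = 3.751e+04 rad/s.
Step 2 — Transfer function: H(jω) = jωL/(R + jωL).
Step 3 — Numerator jωL = j·19.69; denominator R + jωL = 1890 + j19.69.
Step 4 — H = 0.0001086 + j0.01042.
Step 5 — Magnitude: |H| = 0.01042 (-39.6 dB); phase: φ = 89.4°.

|H| = 0.01042 (-39.6 dB), φ = 89.4°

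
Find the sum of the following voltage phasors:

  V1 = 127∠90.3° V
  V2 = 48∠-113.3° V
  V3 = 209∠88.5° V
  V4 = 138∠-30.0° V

Step 1 — Convert each phasor to rectangular form:
  V1 = 127·(cos(90.3°) + j·sin(90.3°)) = -0.665 + j127 V
  V2 = 48·(cos(-113.3°) + j·sin(-113.3°)) = -18.99 - j44.09 V
  V3 = 209·(cos(88.5°) + j·sin(88.5°)) = 5.471 + j208.9 V
  V4 = 138·(cos(-30.0°) + j·sin(-30.0°)) = 119.5 - j69 V
Step 2 — Sum components: V_total = 105.3 + j222.8 V.
Step 3 — Convert to polar: |V_total| = 246.5 V, ∠V_total = 64.7°.

V_total = 246.5∠64.7° V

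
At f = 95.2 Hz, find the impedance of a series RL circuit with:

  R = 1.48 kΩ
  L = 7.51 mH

Step 1 — Angular frequency: ω = 2π·f = 2π·95.2 = 598.2 rad/s.
Step 2 — Component impedances:
  R: Z = R = 1480 Ω
  L: Z = jωL = j·598.2·0.00751 = 0 + j4.492 Ω
Step 3 — Series combination: Z_total = R + L = 1480 + j4.492 Ω = 1480∠0.2° Ω.

Z = 1480 + j4.492 Ω = 1480∠0.2° Ω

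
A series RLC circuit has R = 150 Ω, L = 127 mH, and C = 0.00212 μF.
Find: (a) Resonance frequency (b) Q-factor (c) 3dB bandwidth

Step 1 — Resonance condition Im(Z)=0 gives ω₀ = 1/√(LC).
Step 2 — ω₀ = 1/√(0.127·2.12e-09) = 6.094e+04 rad/s.
Step 3 — f₀ = ω₀/(2π) = 9700 Hz.
Step 4 — Series Q: Q = ω₀L/R = 6.094e+04·0.127/150 = 51.6.
Step 5 — 3dB bandwidth: Δω = ω₀/Q = 1181 rad/s; BW = Δω/(2π) = 188 Hz.

(a) f₀ = 9700 Hz  (b) Q = 51.6  (c) BW = 188 Hz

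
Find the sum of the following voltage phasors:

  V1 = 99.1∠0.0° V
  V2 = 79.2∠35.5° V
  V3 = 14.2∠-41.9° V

Step 1 — Convert each phasor to rectangular form:
  V1 = 99.1·(cos(0.0°) + j·sin(0.0°)) = 99.1 V
  V2 = 79.2·(cos(35.5°) + j·sin(35.5°)) = 64.48 + j45.99 V
  V3 = 14.2·(cos(-41.9°) + j·sin(-41.9°)) = 10.57 - j9.483 V
Step 2 — Sum components: V_total = 174.1 + j36.51 V.
Step 3 — Convert to polar: |V_total| = 177.9 V, ∠V_total = 11.8°.

V_total = 177.9∠11.8° V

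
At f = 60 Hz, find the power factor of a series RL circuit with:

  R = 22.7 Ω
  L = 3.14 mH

Step 1 — Angular frequency: ω = 2π·f = 2π·60 = 377 rad/s.
Step 2 — Component impedances:
  R: Z = R = 22.7 Ω
  L: Z = jωL = j·377·0.00314 = 0 + j1.184 Ω
Step 3 — Series combination: Z_total = R + L = 22.7 + j1.184 Ω = 22.73∠3.0° Ω.
Step 4 — Power factor: PF = cos(φ) = Re(Z)/|Z| = 22.7/22.731 = 0.9986.
Step 5 — Type: Im(Z) = 1.184 ⇒ lagging (phase φ = 3.0°).

PF = 0.9986 (lagging, φ = 3.0°)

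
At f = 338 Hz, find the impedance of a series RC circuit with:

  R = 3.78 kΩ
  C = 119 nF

Step 1 — Angular frequency: ω = 2π·f = 2π·338 = 2124 rad/s.
Step 2 — Component impedances:
  R: Z = R = 3780 Ω
  C: Z = 1/(jωC) = -j/(ω·C) = 0 - j3957 Ω
Step 3 — Series combination: Z_total = R + C = 3780 - j3957 Ω = 5472∠-46.3° Ω.

Z = 3780 - j3957 Ω = 5472∠-46.3° Ω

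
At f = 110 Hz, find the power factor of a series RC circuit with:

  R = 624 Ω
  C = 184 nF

Step 1 — Angular frequency: ω = 2π·f = 2π·110 = 691.2 rad/s.
Step 2 — Component impedances:
  R: Z = R = 624 Ω
  C: Z = 1/(jωC) = -j/(ω·C) = 0 - j7863 Ω
Step 3 — Series combination: Z_total = R + C = 624 - j7863 Ω = 7888∠-85.5° Ω.
Step 4 — Power factor: PF = cos(φ) = Re(Z)/|Z| = 624/7888 = 0.07911.
Step 5 — Type: Im(Z) = -7863 ⇒ leading (phase φ = -85.5°).

PF = 0.07911 (leading, φ = -85.5°)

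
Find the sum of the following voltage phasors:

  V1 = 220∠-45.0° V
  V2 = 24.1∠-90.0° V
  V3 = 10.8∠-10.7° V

Step 1 — Convert each phasor to rectangular form:
  V1 = 220·(cos(-45.0°) + j·sin(-45.0°)) = 155.6 - j155.6 V
  V2 = 24.1·(cos(-90.0°) + j·sin(-90.0°)) = 0 - j24.1 V
  V3 = 10.8·(cos(-10.7°) + j·sin(-10.7°)) = 10.61 - j2.005 V
Step 2 — Sum components: V_total = 166.2 - j181.7 V.
Step 3 — Convert to polar: |V_total| = 246.2 V, ∠V_total = -47.6°.

V_total = 246.2∠-47.6° V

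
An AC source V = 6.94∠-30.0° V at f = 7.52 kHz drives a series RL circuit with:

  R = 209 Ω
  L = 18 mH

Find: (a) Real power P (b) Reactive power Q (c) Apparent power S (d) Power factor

Step 1 — Angular frequency: ω = 2π·f = 2π·7520 = 4.725e+04 rad/s.
Step 2 — Component impedances:
  R: Z = R = 209 Ω
  L: Z = jωL = j·4.725e+04·0.018 = 0 + j850.5 Ω
Step 3 — Series combination: Z_total = R + L = 209 + j850.5 Ω = 875.8∠76.2° Ω.
Step 4 — Source phasor: V = 6.94∠-30.0° V = 6.01 - j3.47 V.
Step 5 — Current: I = V / Z = -0.00221 - j0.00761 A = 0.007924∠-106.2° A.
Step 6 — Complex power: S = V·I* = 0.01312 + j0.05341 VA.
Step 7 — Real power: P = Re(S) = 0.01312 W.
Step 8 — Reactive power: Q = Im(S) = 0.05341 VAR.
Step 9 — Apparent power: |S| = 0.05499 VA.
Step 10 — Power factor: PF = P/|S| = 0.2386 (lagging).

(a) P = 0.01312 W  (b) Q = 0.05341 VAR  (c) S = 0.05499 VA  (d) PF = 0.2386 (lagging)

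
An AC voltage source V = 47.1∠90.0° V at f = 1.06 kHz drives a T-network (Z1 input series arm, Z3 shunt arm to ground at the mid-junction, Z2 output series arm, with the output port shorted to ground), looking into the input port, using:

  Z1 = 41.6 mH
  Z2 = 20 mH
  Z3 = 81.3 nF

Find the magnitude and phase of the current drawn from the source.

Step 1 — Angular frequency: ω = 2π·f = 2π·1060 = 6660 rad/s.
Step 2 — Component impedances:
  Z1: Z = jωL = j·6660·0.0416 = 0 + j277.1 Ω
  Z2: Z = jωL = j·6660·0.02 = 0 + j133.2 Ω
  Z3: Z = 1/(jωC) = -j/(ω·C) = 0 - j1847 Ω
Step 3 — With the output port shorted to ground, the output series arm Z2 runs from the junction to ground; the shunt arm Z3 also runs from the junction to ground. They appear in parallel: Z3 || Z2 = 0 + j143.6 Ω.
Step 4 — Series with input arm Z1: Z_in = Z1 + (Z3 || Z2) = 0 + j420.6 Ω = 420.6∠90.0° Ω.
Step 5 — Source phasor: V = 47.1∠90.0° V = 0 + j47.1 V.
Step 6 — Ohm's law: I = V / Z_total = (0 + j47.1) / (0 + j420.6) = 0.112 A.
Step 7 — Convert to polar: |I| = 0.112 A, ∠I = -0.0°.

I = 0.112∠-0.0° A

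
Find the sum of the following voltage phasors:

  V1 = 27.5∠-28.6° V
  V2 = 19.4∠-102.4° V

Step 1 — Convert each phasor to rectangular form:
  V1 = 27.5·(cos(-28.6°) + j·sin(-28.6°)) = 24.14 - j13.16 V
  V2 = 19.4·(cos(-102.4°) + j·sin(-102.4°)) = -4.166 - j18.95 V
Step 2 — Sum components: V_total = 19.98 - j32.11 V.
Step 3 — Convert to polar: |V_total| = 37.82 V, ∠V_total = -58.1°.

V_total = 37.82∠-58.1° V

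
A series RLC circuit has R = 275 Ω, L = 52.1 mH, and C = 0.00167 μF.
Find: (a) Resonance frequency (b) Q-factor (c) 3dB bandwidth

Step 1 — Resonance condition Im(Z)=0 gives ω₀ = 1/√(LC).
Step 2 — ω₀ = 1/√(0.0521·1.67e-09) = 1.072e+05 rad/s.
Step 3 — f₀ = ω₀/(2π) = 1.706e+04 Hz.
Step 4 — Series Q: Q = ω₀L/R = 1.072e+05·0.0521/275 = 20.31.
Step 5 — 3dB bandwidth: Δω = ω₀/Q = 5278 rad/s; BW = Δω/(2π) = 840.1 Hz.

(a) f₀ = 1.706e+04 Hz  (b) Q = 20.31  (c) BW = 840.1 Hz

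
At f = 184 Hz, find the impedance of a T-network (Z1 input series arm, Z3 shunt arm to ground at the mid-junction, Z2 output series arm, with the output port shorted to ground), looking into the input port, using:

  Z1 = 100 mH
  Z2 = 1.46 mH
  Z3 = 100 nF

Step 1 — Angular frequency: ω = 2π·f = 2π·184 = 1156 rad/s.
Step 2 — Component impedances:
  Z1: Z = jωL = j·1156·0.1 = 0 + j115.6 Ω
  Z2: Z = jωL = j·1156·0.00146 = 0 + j1.688 Ω
  Z3: Z = 1/(jωC) = -j/(ω·C) = 0 - j8650 Ω
Step 3 — With the output port shorted to ground, the output series arm Z2 runs from the junction to ground; the shunt arm Z3 also runs from the junction to ground. They appear in parallel: Z3 || Z2 = 0 + j1.688 Ω.
Step 4 — Series with input arm Z1: Z_in = Z1 + (Z3 || Z2) = 0 + j117.3 Ω = 117.3∠90.0° Ω.

Z = 0 + j117.3 Ω = 117.3∠90.0° Ω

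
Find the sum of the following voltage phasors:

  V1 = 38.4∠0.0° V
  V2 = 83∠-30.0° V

Step 1 — Convert each phasor to rectangular form:
  V1 = 38.4·(cos(0.0°) + j·sin(0.0°)) = 38.4 V
  V2 = 83·(cos(-30.0°) + j·sin(-30.0°)) = 71.88 - j41.5 V
Step 2 — Sum components: V_total = 110.3 - j41.5 V.
Step 3 — Convert to polar: |V_total| = 117.8 V, ∠V_total = -20.6°.

V_total = 117.8∠-20.6° V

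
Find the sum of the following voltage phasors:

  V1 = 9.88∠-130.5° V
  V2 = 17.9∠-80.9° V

Step 1 — Convert each phasor to rectangular form:
  V1 = 9.88·(cos(-130.5°) + j·sin(-130.5°)) = -6.417 - j7.513 V
  V2 = 17.9·(cos(-80.9°) + j·sin(-80.9°)) = 2.831 - j17.67 V
Step 2 — Sum components: V_total = -3.586 - j25.19 V.
Step 3 — Convert to polar: |V_total| = 25.44 V, ∠V_total = -98.1°.

V_total = 25.44∠-98.1° V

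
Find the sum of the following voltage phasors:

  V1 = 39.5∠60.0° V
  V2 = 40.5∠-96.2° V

Step 1 — Convert each phasor to rectangular form:
  V1 = 39.5·(cos(60.0°) + j·sin(60.0°)) = 19.75 + j34.21 V
  V2 = 40.5·(cos(-96.2°) + j·sin(-96.2°)) = -4.374 - j40.26 V
Step 2 — Sum components: V_total = 15.38 - j6.055 V.
Step 3 — Convert to polar: |V_total| = 16.53 V, ∠V_total = -21.5°.

V_total = 16.53∠-21.5° V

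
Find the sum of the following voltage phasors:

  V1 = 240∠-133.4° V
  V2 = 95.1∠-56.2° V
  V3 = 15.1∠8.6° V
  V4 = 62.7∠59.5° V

Step 1 — Convert each phasor to rectangular form:
  V1 = 240·(cos(-133.4°) + j·sin(-133.4°)) = -164.9 - j174.4 V
  V2 = 95.1·(cos(-56.2°) + j·sin(-56.2°)) = 52.9 - j79.03 V
  V3 = 15.1·(cos(8.6°) + j·sin(8.6°)) = 14.93 + j2.258 V
  V4 = 62.7·(cos(59.5°) + j·sin(59.5°)) = 31.82 + j54.02 V
Step 2 — Sum components: V_total = -65.24 - j197.1 V.
Step 3 — Convert to polar: |V_total| = 207.6 V, ∠V_total = -108.3°.

V_total = 207.6∠-108.3° V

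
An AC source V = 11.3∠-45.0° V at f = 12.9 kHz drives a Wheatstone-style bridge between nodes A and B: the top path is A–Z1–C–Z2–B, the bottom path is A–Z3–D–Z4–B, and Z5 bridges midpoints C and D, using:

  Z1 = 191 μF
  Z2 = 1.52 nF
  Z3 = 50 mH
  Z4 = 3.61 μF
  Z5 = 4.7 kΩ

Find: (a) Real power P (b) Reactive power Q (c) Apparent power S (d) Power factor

Step 1 — Angular frequency: ω = 2π·f = 2π·1.29e+04 = 8.105e+04 rad/s.
Step 2 — Component impedances:
  Z1: Z = 1/(jωC) = -j/(ω·C) = 0 - j0.06459 Ω
  Z2: Z = 1/(jωC) = -j/(ω·C) = 0 - j8117 Ω
  Z3: Z = jωL = j·8.105e+04·0.05 = 0 + j4053 Ω
  Z4: Z = 1/(jωC) = -j/(ω·C) = 0 - j3.418 Ω
  Z5: Z = R = 4700 Ω
Step 3 — Bridge requires nodal analysis (the Z5 bridge couples midpoints C and D, so the two paths cannot be reduced to a simple series/parallel combination). Setting node B to ground and injecting 1 A at node A, the 3-node admittance system at A, C, D solves to V_A = Z_AB = 3511 + j2036 Ω = 4059∠30.1° Ω.
Step 4 — Source phasor: V = 11.3∠-45.0° V = 7.99 - j7.99 V.
Step 5 — Current: I = V / Z = 0.0007153 - j0.002691 A = 0.002784∠-75.1° A.
Step 6 — Complex power: S = V·I* = 0.02721 + j0.01578 VA.
Step 7 — Real power: P = Re(S) = 0.02721 W.
Step 8 — Reactive power: Q = Im(S) = 0.01578 VAR.
Step 9 — Apparent power: |S| = 0.03146 VA.
Step 10 — Power factor: PF = P/|S| = 0.865 (lagging).

(a) P = 0.02721 W  (b) Q = 0.01578 VAR  (c) S = 0.03146 VA  (d) PF = 0.865 (lagging)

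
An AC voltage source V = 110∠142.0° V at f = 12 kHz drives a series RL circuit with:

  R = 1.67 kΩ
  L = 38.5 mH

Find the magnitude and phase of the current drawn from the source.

Step 1 — Angular frequency: ω = 2π·f = 2π·1.2e+04 = 7.54e+04 rad/s.
Step 2 — Component impedances:
  R: Z = R = 1670 Ω
  L: Z = jωL = j·7.54e+04·0.0385 = 0 + j2903 Ω
Step 3 — Series combination: Z_total = R + L = 1670 + j2903 Ω = 3349∠60.1° Ω.
Step 4 — Source phasor: V = 110∠142.0° V = -86.68 + j67.72 V.
Step 5 — Ohm's law: I = V / Z_total = (-86.68 + j67.72) / (1670 + j2903) = 0.004621 + j0.03252 A.
Step 6 — Convert to polar: |I| = 0.03285 A, ∠I = 81.9°.

I = 0.03285∠81.9° A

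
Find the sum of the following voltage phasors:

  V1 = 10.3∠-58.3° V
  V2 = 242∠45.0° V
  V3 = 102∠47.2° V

Step 1 — Convert each phasor to rectangular form:
  V1 = 10.3·(cos(-58.3°) + j·sin(-58.3°)) = 5.412 - j8.763 V
  V2 = 242·(cos(45.0°) + j·sin(45.0°)) = 171.1 + j171.1 V
  V3 = 102·(cos(47.2°) + j·sin(47.2°)) = 69.3 + j74.84 V
Step 2 — Sum components: V_total = 245.8 + j237.2 V.
Step 3 — Convert to polar: |V_total| = 341.6 V, ∠V_total = 44.0°.

V_total = 341.6∠44.0° V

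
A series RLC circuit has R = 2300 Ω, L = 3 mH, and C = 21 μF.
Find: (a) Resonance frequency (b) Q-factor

Step 1 — Resonance condition Im(Z)=0 gives ω₀ = 1/√(LC).
Step 2 — ω₀ = 1/√(0.003·2.1e-05) = 3984 rad/s.
Step 3 — f₀ = ω₀/(2π) = 634.1 Hz.
Step 4 — Series Q: Q = ω₀L/R = 3984·0.003/2300 = 0.005197.

(a) f₀ = 634.1 Hz  (b) Q = 0.005197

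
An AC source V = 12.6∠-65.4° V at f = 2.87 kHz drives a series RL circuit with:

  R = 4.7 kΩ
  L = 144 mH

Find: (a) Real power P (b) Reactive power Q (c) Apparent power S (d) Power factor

Step 1 — Angular frequency: ω = 2π·f = 2π·2870 = 1.803e+04 rad/s.
Step 2 — Component impedances:
  R: Z = R = 4700 Ω
  L: Z = jωL = j·1.803e+04·0.144 = 0 + j2597 Ω
Step 3 — Series combination: Z_total = R + L = 4700 + j2597 Ω = 5370∠28.9° Ω.
Step 4 — Source phasor: V = 12.6∠-65.4° V = 5.245 - j11.46 V.
Step 5 — Current: I = V / Z = -0.0001768 - j0.00234 A = 0.002347∠-94.3° A.
Step 6 — Complex power: S = V·I* = 0.02588 + j0.0143 VA.
Step 7 — Real power: P = Re(S) = 0.02588 W.
Step 8 — Reactive power: Q = Im(S) = 0.0143 VAR.
Step 9 — Apparent power: |S| = 0.02957 VA.
Step 10 — Power factor: PF = P/|S| = 0.8753 (lagging).

(a) P = 0.02588 W  (b) Q = 0.0143 VAR  (c) S = 0.02957 VA  (d) PF = 0.8753 (lagging)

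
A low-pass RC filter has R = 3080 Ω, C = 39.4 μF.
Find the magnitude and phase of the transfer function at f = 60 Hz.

Step 1 — Angular frequency: ω = 2π·60 = 377 rad/s.
Step 2 — Transfer function: H(jω) = 1/(1 + jωRC).
Step 3 — Denominator: 1 + jωRC = 1 + j·377·3080·3.94e-05 = 1 + j45.75.
Step 4 — H = 0.0004776 - j0.02185.
Step 5 — Magnitude: |H| = 0.02185 (-33.2 dB); phase: φ = -88.7°.

|H| = 0.02185 (-33.2 dB), φ = -88.7°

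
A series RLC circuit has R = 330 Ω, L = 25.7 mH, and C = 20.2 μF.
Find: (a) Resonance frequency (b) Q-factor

Step 1 — Resonance condition Im(Z)=0 gives ω₀ = 1/√(LC).
Step 2 — ω₀ = 1/√(0.0257·2.02e-05) = 1388 rad/s.
Step 3 — f₀ = ω₀/(2π) = 220.9 Hz.
Step 4 — Series Q: Q = ω₀L/R = 1388·0.0257/330 = 0.1081.

(a) f₀ = 220.9 Hz  (b) Q = 0.1081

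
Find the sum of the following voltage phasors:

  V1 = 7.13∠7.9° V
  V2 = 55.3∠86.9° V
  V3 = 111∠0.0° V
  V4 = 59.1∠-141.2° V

Step 1 — Convert each phasor to rectangular form:
  V1 = 7.13·(cos(7.9°) + j·sin(7.9°)) = 7.062 + j0.98 V
  V2 = 55.3·(cos(86.9°) + j·sin(86.9°)) = 2.991 + j55.22 V
  V3 = 111·(cos(0.0°) + j·sin(0.0°)) = 111 V
  V4 = 59.1·(cos(-141.2°) + j·sin(-141.2°)) = -46.06 - j37.03 V
Step 2 — Sum components: V_total = 74.99 + j19.17 V.
Step 3 — Convert to polar: |V_total| = 77.4 V, ∠V_total = 14.3°.

V_total = 77.4∠14.3° V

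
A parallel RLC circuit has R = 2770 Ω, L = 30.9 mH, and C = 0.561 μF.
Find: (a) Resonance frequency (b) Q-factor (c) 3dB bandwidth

Step 1 — Resonance: ω₀ = 1/√(LC) = 1/√(0.0309·5.61e-07) = 7595 rad/s.
Step 2 — f₀ = ω₀/(2π) = 1209 Hz.
Step 3 — Parallel Q: Q = R/(ω₀L) = 2770/(7595·0.0309) = 11.8.
Step 4 — Bandwidth: Δω = ω₀/Q = 643.5 rad/s; BW = Δω/(2π) = 102.4 Hz.

(a) f₀ = 1209 Hz  (b) Q = 11.8  (c) BW = 102.4 Hz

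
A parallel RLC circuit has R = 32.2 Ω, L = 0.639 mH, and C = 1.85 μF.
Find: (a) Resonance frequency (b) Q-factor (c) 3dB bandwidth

Step 1 — Resonance: ω₀ = 1/√(LC) = 1/√(0.000639·1.85e-06) = 2.908e+04 rad/s.
Step 2 — f₀ = ω₀/(2π) = 4629 Hz.
Step 3 — Parallel Q: Q = R/(ω₀L) = 32.2/(2.908e+04·0.000639) = 1.733.
Step 4 — Bandwidth: Δω = ω₀/Q = 1.679e+04 rad/s; BW = Δω/(2π) = 2672 Hz.

(a) f₀ = 4629 Hz  (b) Q = 1.733  (c) BW = 2672 Hz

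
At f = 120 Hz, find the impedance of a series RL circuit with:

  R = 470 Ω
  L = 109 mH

Step 1 — Angular frequency: ω = 2π·f = 2π·120 = 754 rad/s.
Step 2 — Component impedances:
  R: Z = R = 470 Ω
  L: Z = jωL = j·754·0.109 = 0 + j82.18 Ω
Step 3 — Series combination: Z_total = R + L = 470 + j82.18 Ω = 477.1∠9.9° Ω.

Z = 470 + j82.18 Ω = 477.1∠9.9° Ω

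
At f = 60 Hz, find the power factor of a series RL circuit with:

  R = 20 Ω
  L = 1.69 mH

Step 1 — Angular frequency: ω = 2π·f = 2π·60 = 377 rad/s.
Step 2 — Component impedances:
  R: Z = R = 20 Ω
  L: Z = jωL = j·377·0.00169 = 0 + j0.6371 Ω
Step 3 — Series combination: Z_total = R + L = 20 + j0.6371 Ω = 20.01∠1.8° Ω.
Step 4 — Power factor: PF = cos(φ) = Re(Z)/|Z| = 20/20.01 = 0.9995.
Step 5 — Type: Im(Z) = 0.6371 ⇒ lagging (phase φ = 1.8°).

PF = 0.9995 (lagging, φ = 1.8°)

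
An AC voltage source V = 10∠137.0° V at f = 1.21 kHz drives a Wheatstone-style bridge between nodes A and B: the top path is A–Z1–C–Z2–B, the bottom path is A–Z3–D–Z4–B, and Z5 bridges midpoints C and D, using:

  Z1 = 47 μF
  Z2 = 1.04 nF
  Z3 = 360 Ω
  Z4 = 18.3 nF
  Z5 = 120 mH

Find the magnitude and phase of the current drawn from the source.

Step 1 — Angular frequency: ω = 2π·f = 2π·1210 = 7603 rad/s.
Step 2 — Component impedances:
  Z1: Z = 1/(jωC) = -j/(ω·C) = 0 - j2.799 Ω
  Z2: Z = 1/(jωC) = -j/(ω·C) = 0 - j1.265e+05 Ω
  Z3: Z = R = 360 Ω
  Z4: Z = 1/(jωC) = -j/(ω·C) = 0 - j7188 Ω
  Z5: Z = jωL = j·7603·0.12 = 0 + j912.3 Ω
Step 3 — Bridge requires nodal analysis (the Z5 bridge couples midpoints C and D, so the two paths cannot be reduced to a simple series/parallel combination). Setting node B to ground and injecting 1 A at node A, the 3-node admittance system at A, C, D solves to V_A = Z_AB = 279.1 - j6691 Ω = 6697∠-87.6° Ω.
Step 4 — Source phasor: V = 10∠137.0° V = -7.314 + j6.82 V.
Step 5 — Ohm's law: I = V / Z_total = (-7.314 + j6.82) / (279.1 - j6691) = -0.001063 - j0.001049 A.
Step 6 — Convert to polar: |I| = 0.001493 A, ∠I = -135.4°.

I = 0.001493∠-135.4° A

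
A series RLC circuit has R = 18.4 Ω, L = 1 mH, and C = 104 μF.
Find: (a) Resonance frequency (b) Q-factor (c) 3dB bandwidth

Step 1 — Resonance: ω₀ = 1/√(LC) = 1/√(0.001·0.000104) = 3101 rad/s.
Step 2 — f₀ = ω₀/(2π) = 493.5 Hz.
Step 3 — Series Q: Q = ω₀L/R = 3101·0.001/18.4 = 0.1685.
Step 4 — Bandwidth: Δω = ω₀/Q = 1.84e+04 rad/s; BW = Δω/(2π) = 2928 Hz.

(a) f₀ = 493.5 Hz  (b) Q = 0.1685  (c) BW = 2928 Hz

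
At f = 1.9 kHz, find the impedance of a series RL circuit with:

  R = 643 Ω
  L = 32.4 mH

Step 1 — Angular frequency: ω = 2π·f = 2π·1900 = 1.194e+04 rad/s.
Step 2 — Component impedances:
  R: Z = R = 643 Ω
  L: Z = jωL = j·1.194e+04·0.0324 = 0 + j386.8 Ω
Step 3 — Series combination: Z_total = R + L = 643 + j386.8 Ω = 750.4∠31.0° Ω.

Z = 643 + j386.8 Ω = 750.4∠31.0° Ω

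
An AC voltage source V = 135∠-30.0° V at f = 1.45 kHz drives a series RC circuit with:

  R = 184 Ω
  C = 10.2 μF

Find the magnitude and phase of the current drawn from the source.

Step 1 — Angular frequency: ω = 2π·f = 2π·1450 = 9111 rad/s.
Step 2 — Component impedances:
  R: Z = R = 184 Ω
  C: Z = 1/(jωC) = -j/(ω·C) = 0 - j10.76 Ω
Step 3 — Series combination: Z_total = R + C = 184 - j10.76 Ω = 184.3∠-3.3° Ω.
Step 4 — Source phasor: V = 135∠-30.0° V = 116.9 - j67.5 V.
Step 5 — Ohm's law: I = V / Z_total = (116.9 - j67.5) / (184 - j10.76) = 0.6546 - j0.3286 A.
Step 6 — Convert to polar: |I| = 0.7324 A, ∠I = -26.7°.

I = 0.7324∠-26.7° A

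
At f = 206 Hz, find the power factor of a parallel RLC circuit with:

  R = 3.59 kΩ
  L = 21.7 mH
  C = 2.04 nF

Step 1 — Angular frequency: ω = 2π·f = 2π·206 = 1294 rad/s.
Step 2 — Component impedances:
  R: Z = R = 3590 Ω
  L: Z = jωL = j·1294·0.0217 = 0 + j28.09 Ω
  C: Z = 1/(jωC) = -j/(ω·C) = 0 - j3.787e+05 Ω
Step 3 — Parallel combination: 1/Z_total = 1/R + 1/L + 1/C; Z_total = 0.2198 + j28.09 Ω = 28.09∠89.6° Ω.
Step 4 — Power factor: PF = cos(φ) = Re(Z)/|Z| = 0.21976/28.088 = 0.007824.
Step 5 — Type: Im(Z) = 28.09 ⇒ lagging (phase φ = 89.6°).

PF = 0.007824 (lagging, φ = 89.6°)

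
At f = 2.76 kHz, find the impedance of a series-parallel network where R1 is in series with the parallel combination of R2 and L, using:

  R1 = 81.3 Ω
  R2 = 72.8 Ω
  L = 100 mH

Step 1 — Angular frequency: ω = 2π·f = 2π·2760 = 1.734e+04 rad/s.
Step 2 — Component impedances:
  R1: Z = R = 81.3 Ω
  R2: Z = R = 72.8 Ω
  L: Z = jωL = j·1.734e+04·0.1 = 0 + j1734 Ω
Step 3 — Parallel branch: R2 || L = 1/(1/R2 + 1/L) = 72.67 + j3.051 Ω.
Step 4 — Series with R1: Z_total = R1 + (R2 || L) = 154 + j3.051 Ω = 154∠1.1° Ω.

Z = 154 + j3.051 Ω = 154∠1.1° Ω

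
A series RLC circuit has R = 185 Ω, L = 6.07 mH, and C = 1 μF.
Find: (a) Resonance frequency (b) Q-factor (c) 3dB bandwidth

Step 1 — Resonance: ω₀ = 1/√(LC) = 1/√(0.00607·1e-06) = 1.284e+04 rad/s.
Step 2 — f₀ = ω₀/(2π) = 2043 Hz.
Step 3 — Series Q: Q = ω₀L/R = 1.284e+04·0.00607/185 = 0.4211.
Step 4 — Bandwidth: Δω = ω₀/Q = 3.048e+04 rad/s; BW = Δω/(2π) = 4851 Hz.

(a) f₀ = 2043 Hz  (b) Q = 0.4211  (c) BW = 4851 Hz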